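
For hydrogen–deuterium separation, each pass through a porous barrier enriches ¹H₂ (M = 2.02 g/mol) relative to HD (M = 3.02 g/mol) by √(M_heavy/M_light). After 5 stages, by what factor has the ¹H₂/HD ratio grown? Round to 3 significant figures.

The single-stage factor is √(M_heavy/M_light), so 5 stages give [√(3.02/2.02)]^5 = (3.02/2.02)^(5/2).
= 1.49505^(5/2) = 2.73.

2.73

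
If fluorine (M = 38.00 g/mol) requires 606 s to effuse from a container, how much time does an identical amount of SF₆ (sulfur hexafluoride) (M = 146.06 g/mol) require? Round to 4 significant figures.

1188 s

Since effusion rate ∝ 1/√M, t_SF₆/t_F₂ = √(M_SF₆/M_F₂) = √(146.06/38.00) = √3.844 = 1.961.
So the time for SF₆ is 606 × 1.961 = 1188 s.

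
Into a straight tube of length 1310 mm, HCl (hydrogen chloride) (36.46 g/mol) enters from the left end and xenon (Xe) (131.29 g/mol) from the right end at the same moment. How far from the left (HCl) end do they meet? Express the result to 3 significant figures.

Distances travelled in equal time are proportional to diffusion rates, so d_HCl/d_Xe = √(M_Xe/M_HCl) = √(131.29/36.46) = 1.898.
With d_HCl + d_Xe = 1310 mm, d_Xe = 1310/(1 + 1.898) = 452.1 mm.
d_HCl = 1310 − 452.1 = 858 mm.

858 mm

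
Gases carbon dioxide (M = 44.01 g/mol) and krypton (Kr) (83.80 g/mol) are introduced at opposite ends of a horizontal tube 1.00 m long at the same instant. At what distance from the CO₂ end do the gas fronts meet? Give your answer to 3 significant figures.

The fronts meet when d_CO₂ + d_Kr = L with d_CO₂/d_Kr = √(M_Kr/M_CO₂) (Graham's law). Here √(M_Kr/M_CO₂) = √(83.80/44.01) = 1.380.
With d_CO₂ + d_Kr = 1.00 m, d_Kr = 1.00/(1 + 1.380) = 0.4202 m.
d_CO₂ = 1.00 − 0.4202 = 0.580 m.

0.580 m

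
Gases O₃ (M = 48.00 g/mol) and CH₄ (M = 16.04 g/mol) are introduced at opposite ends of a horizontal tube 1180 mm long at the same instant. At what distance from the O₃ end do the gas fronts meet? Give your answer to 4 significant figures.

432.3 mm

The fronts meet when d_O₃ + d_CH₄ = L with d_O₃/d_CH₄ = √(M_CH₄/M_O₃) (Graham's law). Here √(M_CH₄/M_O₃) = √(16.04/48.00) = 0.5781.
With d_O₃ + d_CH₄ = 1180 mm, d_CH₄ = 1180/(1 + 0.5781) = 747.7 mm.
d_O₃ = 1180 − 747.7 = 432.3 mm.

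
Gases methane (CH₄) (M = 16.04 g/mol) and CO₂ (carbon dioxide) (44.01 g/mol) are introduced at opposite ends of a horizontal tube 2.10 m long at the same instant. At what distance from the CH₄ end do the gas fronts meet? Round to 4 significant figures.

Graham's law gives d_CH₄/d_CO₂ = rate_CH₄/rate_CO₂ = √(M_CO₂/M_CH₄) = √(44.01/16.04) = 1.656.
With d_CH₄ + d_CO₂ = 2.10 m, d_CO₂ = 2.10/(1 + 1.656) = 0.7905 m.
d_CH₄ = 2.10 − 0.7905 = 1.309 m.

1.309 m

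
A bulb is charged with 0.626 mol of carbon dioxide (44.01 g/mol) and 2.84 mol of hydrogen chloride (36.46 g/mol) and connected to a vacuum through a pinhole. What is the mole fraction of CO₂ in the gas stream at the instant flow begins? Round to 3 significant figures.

Rate_i ∝ x_i/√M_i (Graham's law weighted by mole fraction), so the effusate composition follows n_i/√M_i.
Mole fraction of CO₂ in the effusate = (n_CO₂/√M_CO₂) / (n_CO₂/√M_CO₂ + n_HCl/√M_HCl)
= (0.626/√44.01) / (0.626/√44.01 + 2.84/√36.46) = 0.09436/(0.09436 + 0.4703) = 0.167.

0.167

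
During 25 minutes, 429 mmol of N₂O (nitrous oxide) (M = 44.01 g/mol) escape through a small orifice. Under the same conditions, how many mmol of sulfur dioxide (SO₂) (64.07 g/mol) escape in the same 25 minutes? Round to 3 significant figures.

356 mmol

Since effusion rate ∝ 1/√M, rate_SO₂/rate_N₂O = √(M_N₂O/M_SO₂) = √(44.01/64.07) = √0.6869 = 0.8288.
So the amount for SO₂ is 429 × 0.8288 = 356 mmol.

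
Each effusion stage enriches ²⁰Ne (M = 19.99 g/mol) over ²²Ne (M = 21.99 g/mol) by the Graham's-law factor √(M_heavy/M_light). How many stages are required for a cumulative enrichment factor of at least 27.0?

Per stage α = (21.99/19.99)^(1/2) = 1.10005^0.5, giving ln α = 0.04768.
Need α^N ≥ 27.0 ⇒ N ≥ ln(27.0) / ln α = 3.296 / 0.04768 = 69.13.
Minimum whole number of stages: N = 70.

70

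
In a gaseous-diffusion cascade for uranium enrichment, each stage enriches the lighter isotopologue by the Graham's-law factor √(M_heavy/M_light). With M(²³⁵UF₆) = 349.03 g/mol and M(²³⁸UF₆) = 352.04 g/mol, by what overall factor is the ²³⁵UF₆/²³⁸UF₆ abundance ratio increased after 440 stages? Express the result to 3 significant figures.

Overall factor = α^440 with α = √(352.04/349.03), i.e. (352.04/349.03)^(440/2).
= 1.00862^220 = 6.61.

6.61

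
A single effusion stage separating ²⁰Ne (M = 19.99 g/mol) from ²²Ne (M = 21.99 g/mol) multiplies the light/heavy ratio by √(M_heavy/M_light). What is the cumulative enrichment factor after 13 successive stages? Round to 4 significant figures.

1.859

Each stage multiplies the ratio by α = √(21.99/19.99), so after 13 stages the overall factor is α^13 = (21.99/19.99)^(13/2).
= 1.10005^(13/2) = 1.859.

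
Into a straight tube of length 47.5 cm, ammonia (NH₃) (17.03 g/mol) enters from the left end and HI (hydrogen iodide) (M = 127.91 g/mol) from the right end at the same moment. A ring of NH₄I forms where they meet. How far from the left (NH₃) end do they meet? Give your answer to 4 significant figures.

Graham's law gives d_NH₃/d_HI = rate_NH₃/rate_HI = √(M_HI/M_NH₃) = √(127.91/17.03) = 2.741.
With d_NH₃ + d_HI = 47.5 cm, d_HI = 47.5/(1 + 2.741) = 12.70 cm.
d_NH₃ = 47.5 − 12.70 = 34.80 cm.

34.80 cm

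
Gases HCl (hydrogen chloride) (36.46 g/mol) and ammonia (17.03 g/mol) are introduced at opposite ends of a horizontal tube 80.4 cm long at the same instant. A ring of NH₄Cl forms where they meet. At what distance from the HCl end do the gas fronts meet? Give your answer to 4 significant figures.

32.64 cm

In equal time, each gas travels a distance ∝ its rate ∝ 1/√M, so d_HCl/d_NH₃ = √(M_NH₃/M_HCl) = √(17.03/36.46) = 0.6834.
With d_HCl + d_NH₃ = 80.4 cm, d_NH₃ = 80.4/(1 + 0.6834) = 47.76 cm.
d_HCl = 80.4 − 47.76 = 32.64 cm.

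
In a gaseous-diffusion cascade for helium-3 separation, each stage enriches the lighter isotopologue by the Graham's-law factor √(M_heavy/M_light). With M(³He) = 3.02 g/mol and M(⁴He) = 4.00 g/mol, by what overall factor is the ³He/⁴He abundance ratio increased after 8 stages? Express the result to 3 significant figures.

Each stage multiplies the ratio by α = √(4.00/3.02), so after 8 stages the overall factor is α^8 = (4.00/3.02)^(8/2).
= 1.32450^4 = 3.08.

3.08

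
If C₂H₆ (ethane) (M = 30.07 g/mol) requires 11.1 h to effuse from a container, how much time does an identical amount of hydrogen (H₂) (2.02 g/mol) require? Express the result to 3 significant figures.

2.88 h

Graham's law gives t_H₂/t_C₂H₆ = √(M_H₂/M_C₂H₆) = √(2.02/30.07) = √0.06718 = 0.2592.
So the time for H₂ is 11.1 × 0.2592 = 2.88 h.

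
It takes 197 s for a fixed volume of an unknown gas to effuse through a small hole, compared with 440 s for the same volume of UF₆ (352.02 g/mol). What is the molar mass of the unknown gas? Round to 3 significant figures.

Graham's law gives t_X/t_UF₆ = √(M_X/M_UF₆).
197/440 = 0.4477 = √(M_X/352.02)
M_X = 352.02 × 0.4477² = 352.02 × 0.2005 = 70.6 g/mol

70.6 g/mol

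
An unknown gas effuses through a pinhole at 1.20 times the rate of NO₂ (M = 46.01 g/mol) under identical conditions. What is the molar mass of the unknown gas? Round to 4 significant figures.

31.95 g/mol

Using Graham's law: rate_X/rate_NO₂ = √(M_NO₂/M_X).
1.20 = √(46.01/M_X)
M_X = 46.01 / 1.20² = 46.01 / 1.440 = 31.95 g/mol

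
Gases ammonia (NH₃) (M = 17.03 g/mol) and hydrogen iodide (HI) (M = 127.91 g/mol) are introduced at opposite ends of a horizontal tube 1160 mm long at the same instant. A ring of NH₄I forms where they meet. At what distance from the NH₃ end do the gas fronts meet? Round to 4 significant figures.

849.9 mm

The fronts meet when d_NH₃ + d_HI = L with d_NH₃/d_HI = √(M_HI/M_NH₃) (Graham's law). Here √(M_HI/M_NH₃) = √(127.91/17.03) = 2.741.
With d_NH₃ + d_HI = 1160 mm, d_HI = 1160/(1 + 2.741) = 310.1 mm.
d_NH₃ = 1160 − 310.1 = 849.9 mm.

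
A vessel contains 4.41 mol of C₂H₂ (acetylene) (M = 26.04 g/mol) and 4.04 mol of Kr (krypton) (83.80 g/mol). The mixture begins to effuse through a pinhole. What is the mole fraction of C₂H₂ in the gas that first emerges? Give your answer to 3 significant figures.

0.662

Each component's effusion rate ∝ (its partial pressure)·(1/√M) ∝ n_i/√M_i.
x_C₂H₂(eff) = (n_C₂H₂/√M_C₂H₂) / (n_C₂H₂/√M_C₂H₂ + n_Kr/√M_Kr)
= (4.41/√26.04) / (4.41/√26.04 + 4.04/√83.80) = 0.8642/(0.8642 + 0.4413) = 0.662.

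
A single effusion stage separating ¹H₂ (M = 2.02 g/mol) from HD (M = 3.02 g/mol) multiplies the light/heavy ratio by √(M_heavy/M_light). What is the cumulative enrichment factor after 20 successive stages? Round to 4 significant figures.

55.79

After 20 stages the ratio has grown by (√(3.02/2.02))^20 = (3.02/2.02)^(20/2).
= 1.49505^10 = 55.79.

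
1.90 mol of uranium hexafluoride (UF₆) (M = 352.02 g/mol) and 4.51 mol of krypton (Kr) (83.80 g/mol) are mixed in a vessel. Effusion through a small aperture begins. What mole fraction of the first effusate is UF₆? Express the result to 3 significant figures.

Each component's effusion rate ∝ (its partial pressure)·(1/√M) ∝ n_i/√M_i.
x_UF₆(eff) = (n_UF₆/√M_UF₆) / (n_UF₆/√M_UF₆ + n_Kr/√M_Kr)
= (1.90/√352.02) / (1.90/√352.02 + 4.51/√83.80) = 0.1013/(0.1013 + 0.4927) = 0.171.

0.171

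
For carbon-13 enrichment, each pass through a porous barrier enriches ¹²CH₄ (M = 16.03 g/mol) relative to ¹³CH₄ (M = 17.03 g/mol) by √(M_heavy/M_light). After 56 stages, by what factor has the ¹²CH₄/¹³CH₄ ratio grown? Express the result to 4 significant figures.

5.443

The single-stage factor is √(M_heavy/M_light), so 56 stages give [√(17.03/16.03)]^56 = (17.03/16.03)^(56/2).
= 1.06238^28 = 5.443.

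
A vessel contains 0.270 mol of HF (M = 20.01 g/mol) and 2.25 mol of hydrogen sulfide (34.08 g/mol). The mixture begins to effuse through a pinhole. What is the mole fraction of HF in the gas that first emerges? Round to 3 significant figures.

Effusion rate of each component ∝ n_i/√M_i (partial pressure × 1/√M).
So x_HF in the escaping gas = (n_HF/√M_HF) / Σ(n_i/√M_i)
= (0.270/√20.01) / (0.270/√20.01 + 2.25/√34.08) = 0.06036/(0.06036 + 0.3854) = 0.135.

0.135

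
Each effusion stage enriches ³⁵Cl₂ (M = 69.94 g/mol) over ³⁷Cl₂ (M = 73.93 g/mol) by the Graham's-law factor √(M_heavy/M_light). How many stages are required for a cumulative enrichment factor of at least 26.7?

119

Per stage α = (73.93/69.94)^(1/2) = 1.05705^0.5, giving ln α = 0.02774.
Need α^N ≥ 26.7 ⇒ N ≥ ln(26.7) / ln α = 3.285 / 0.02774 = 118.41.
So at least 119 stages are needed.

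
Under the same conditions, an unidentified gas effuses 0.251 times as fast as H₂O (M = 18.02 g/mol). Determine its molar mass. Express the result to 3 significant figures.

By Graham's law, rate_X/rate_H₂O = √(M_H₂O/M_X).
0.251 = √(18.02/M_X)
M_X = 18.02 / 0.251² = 18.02 / 0.06300 = 286 g/mol

286 g/mol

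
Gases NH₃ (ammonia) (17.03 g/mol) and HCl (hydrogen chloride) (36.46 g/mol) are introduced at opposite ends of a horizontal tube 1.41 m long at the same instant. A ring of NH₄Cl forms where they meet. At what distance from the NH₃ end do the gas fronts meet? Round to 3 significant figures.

0.838 m

Distances travelled in equal time are proportional to diffusion rates, so d_NH₃/d_HCl = √(M_HCl/M_NH₃) = √(36.46/17.03) = 1.463.
With d_NH₃ + d_HCl = 1.41 m, d_HCl = 1.41/(1 + 1.463) = 0.5724 m.
d_NH₃ = 1.41 − 0.5724 = 0.838 m.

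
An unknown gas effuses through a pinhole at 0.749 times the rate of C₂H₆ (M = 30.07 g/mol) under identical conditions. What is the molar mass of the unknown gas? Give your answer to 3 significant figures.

Since effusion rate ∝ 1/√M, rate_X/rate_C₂H₆ = √(M_C₂H₆/M_X).
0.749 = √(30.07/M_X)
M_X = 30.07 / 0.749² = 30.07 / 0.5610 = 53.6 g/mol

53.6 g/mol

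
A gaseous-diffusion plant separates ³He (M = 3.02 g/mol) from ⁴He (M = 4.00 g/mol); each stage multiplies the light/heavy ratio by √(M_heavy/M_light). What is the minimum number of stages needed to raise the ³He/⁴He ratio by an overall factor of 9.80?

Single-stage factor α = √(4.00/3.02), so ln α = ½ ln(1.32450) = 0.1405.
Need α^N ≥ 9.80 ⇒ N ≥ ln(9.80) / ln α = 2.282 / 0.1405 = 16.24.
Rounding up, N = 17 stages.

17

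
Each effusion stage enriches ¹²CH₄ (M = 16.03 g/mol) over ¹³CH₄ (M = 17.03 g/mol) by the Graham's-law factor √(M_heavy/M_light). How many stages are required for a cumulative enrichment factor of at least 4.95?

53

Per stage α = (17.03/16.03)^(1/2) = 1.06238^0.5, giving ln α = 0.03026.
Need α^N ≥ 4.95 ⇒ N ≥ ln(4.95) / ln α = 1.599 / 0.03026 = 52.86.
Rounding up, N = 53 stages.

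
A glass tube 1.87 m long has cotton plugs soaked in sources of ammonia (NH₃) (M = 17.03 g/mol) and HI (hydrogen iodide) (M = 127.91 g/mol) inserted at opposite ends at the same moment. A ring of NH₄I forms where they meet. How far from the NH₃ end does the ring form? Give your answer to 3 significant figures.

In equal time, each gas travels a distance ∝ its rate ∝ 1/√M, so d_NH₃/d_HI = √(M_HI/M_NH₃) = √(127.91/17.03) = 2.741.
With d_NH₃ + d_HI = 1.87 m, d_HI = 1.87/(1 + 2.741) = 0.4999 m.
d_NH₃ = 1.87 − 0.4999 = 1.37 m.

1.37 m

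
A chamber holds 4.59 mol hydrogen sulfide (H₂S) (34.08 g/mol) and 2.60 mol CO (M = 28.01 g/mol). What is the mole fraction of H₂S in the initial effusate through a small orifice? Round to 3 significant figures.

0.615

Effusion rate of each component ∝ n_i/√M_i (partial pressure × 1/√M).
Mole fraction of H₂S in the effusate = (n_H₂S/√M_H₂S) / (n_H₂S/√M_H₂S + n_CO/√M_CO)
= (4.59/√34.08) / (4.59/√34.08 + 2.60/√28.01) = 0.7863/(0.7863 + 0.4913) = 0.615.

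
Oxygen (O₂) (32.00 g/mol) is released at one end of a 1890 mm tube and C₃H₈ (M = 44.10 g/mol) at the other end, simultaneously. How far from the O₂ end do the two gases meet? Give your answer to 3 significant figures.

1020 mm

The fronts meet when d_O₂ + d_C₃H₈ = L with d_O₂/d_C₃H₈ = √(M_C₃H₈/M_O₂) (Graham's law). Here √(M_C₃H₈/M_O₂) = √(44.10/32.00) = 1.174.
With d_O₂ + d_C₃H₈ = 1890 mm, d_C₃H₈ = 1890/(1 + 1.174) = 869.4 mm.
d_O₂ = 1890 − 869.4 = 1020 mm.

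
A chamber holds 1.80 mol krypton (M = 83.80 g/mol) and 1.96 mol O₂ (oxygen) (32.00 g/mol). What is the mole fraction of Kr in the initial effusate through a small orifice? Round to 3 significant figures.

0.362

The effusion rate of species i is ∝ p_i/√M_i ∝ n_i/√M_i.
Mole fraction of Kr in the effusate = (n_Kr/√M_Kr) / (n_Kr/√M_Kr + n_O₂/√M_O₂)
= (1.80/√83.80) / (1.80/√83.80 + 1.96/√32.00) = 0.1966/(0.1966 + 0.3465) = 0.362.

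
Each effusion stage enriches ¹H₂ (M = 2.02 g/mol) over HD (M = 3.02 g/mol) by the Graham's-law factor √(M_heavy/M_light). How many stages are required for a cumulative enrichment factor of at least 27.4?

17

Single-stage factor α = √(3.02/2.02), so ln α = ½ ln(1.49505) = 0.2011.
Need α^N ≥ 27.4 ⇒ N ≥ ln(27.4) / ln α = 3.311 / 0.2011 = 16.46.
Minimum whole number of stages: N = 17.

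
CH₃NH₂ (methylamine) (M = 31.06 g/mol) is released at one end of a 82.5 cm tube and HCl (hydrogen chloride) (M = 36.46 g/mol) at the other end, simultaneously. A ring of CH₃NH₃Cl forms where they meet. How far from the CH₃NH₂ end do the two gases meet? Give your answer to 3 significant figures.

Graham's law gives d_CH₃NH₂/d_HCl = rate_CH₃NH₂/rate_HCl = √(M_HCl/M_CH₃NH₂) = √(36.46/31.06) = 1.083.
With d_CH₃NH₂ + d_HCl = 82.5 cm, d_HCl = 82.5/(1 + 1.083) = 39.60 cm.
d_CH₃NH₂ = 82.5 − 39.60 = 42.9 cm.

42.9 cm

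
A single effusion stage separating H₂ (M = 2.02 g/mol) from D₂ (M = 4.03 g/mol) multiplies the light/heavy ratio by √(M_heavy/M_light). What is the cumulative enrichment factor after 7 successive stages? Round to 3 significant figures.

11.2

Overall factor = α^7 with α = √(4.03/2.02), i.e. (4.03/2.02)^(7/2).
= 1.99505^(7/2) = 11.2.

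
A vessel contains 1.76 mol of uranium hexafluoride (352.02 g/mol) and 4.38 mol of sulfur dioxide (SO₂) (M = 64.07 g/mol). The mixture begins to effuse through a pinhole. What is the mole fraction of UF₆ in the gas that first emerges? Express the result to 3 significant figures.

Rate_i ∝ x_i/√M_i (Graham's law weighted by mole fraction), so the effusate composition follows n_i/√M_i.
Mole fraction of UF₆ in the effusate = (n_UF₆/√M_UF₆) / (n_UF₆/√M_UF₆ + n_SO₂/√M_SO₂)
= (1.76/√352.02) / (1.76/√352.02 + 4.38/√64.07) = 0.09381/(0.09381 + 0.5472) = 0.146.

0.146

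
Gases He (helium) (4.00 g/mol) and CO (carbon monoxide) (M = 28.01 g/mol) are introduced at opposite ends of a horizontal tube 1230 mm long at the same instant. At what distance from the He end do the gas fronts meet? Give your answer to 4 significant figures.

892.7 mm

In equal time, each gas travels a distance ∝ its rate ∝ 1/√M, so d_He/d_CO = √(M_CO/M_He) = √(28.01/4.00) = 2.646.
With d_He + d_CO = 1230 mm, d_CO = 1230/(1 + 2.646) = 337.3 mm.
d_He = 1230 − 337.3 = 892.7 mm.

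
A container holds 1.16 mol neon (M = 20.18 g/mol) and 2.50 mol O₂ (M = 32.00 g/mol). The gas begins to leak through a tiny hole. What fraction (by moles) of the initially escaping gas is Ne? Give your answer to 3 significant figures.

Rate_i ∝ x_i/√M_i (Graham's law weighted by mole fraction), so the effusate composition follows n_i/√M_i.
x_Ne(eff) = (n_Ne/√M_Ne) / (n_Ne/√M_Ne + n_O₂/√M_O₂)
= (1.16/√20.18) / (1.16/√20.18 + 2.50/√32.00) = 0.2582/(0.2582 + 0.4419) = 0.369.

0.369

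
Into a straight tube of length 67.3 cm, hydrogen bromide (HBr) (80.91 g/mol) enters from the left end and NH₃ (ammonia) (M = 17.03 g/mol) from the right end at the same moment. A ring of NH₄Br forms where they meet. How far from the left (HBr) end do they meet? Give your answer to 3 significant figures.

21.2 cm

Graham's law gives d_HBr/d_NH₃ = rate_HBr/rate_NH₃ = √(M_NH₃/M_HBr) = √(17.03/80.91) = 0.4588.
With d_HBr + d_NH₃ = 67.3 cm, d_NH₃ = 67.3/(1 + 0.4588) = 46.13 cm.
d_HBr = 67.3 − 46.13 = 21.2 cm.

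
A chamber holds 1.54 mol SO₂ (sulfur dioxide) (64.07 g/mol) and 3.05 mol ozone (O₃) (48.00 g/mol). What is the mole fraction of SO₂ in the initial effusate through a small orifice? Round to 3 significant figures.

Each component's effusion rate ∝ (its partial pressure)·(1/√M) ∝ n_i/√M_i.
x_SO₂(eff) = (n_SO₂/√M_SO₂) / (n_SO₂/√M_SO₂ + n_O₃/√M_O₃)
= (1.54/√64.07) / (1.54/√64.07 + 3.05/√48.00) = 0.1924/(0.1924 + 0.4402) = 0.304.

0.304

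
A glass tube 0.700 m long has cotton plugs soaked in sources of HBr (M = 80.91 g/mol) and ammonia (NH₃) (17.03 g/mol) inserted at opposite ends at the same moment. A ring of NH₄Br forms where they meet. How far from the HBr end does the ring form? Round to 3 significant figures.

The fronts meet when d_HBr + d_NH₃ = L with d_HBr/d_NH₃ = √(M_NH₃/M_HBr) (Graham's law). Here √(M_NH₃/M_HBr) = √(17.03/80.91) = 0.4588.
With d_HBr + d_NH₃ = 0.700 m, d_NH₃ = 0.700/(1 + 0.4588) = 0.4799 m.
d_HBr = 0.700 − 0.4799 = 0.220 m.

0.220 m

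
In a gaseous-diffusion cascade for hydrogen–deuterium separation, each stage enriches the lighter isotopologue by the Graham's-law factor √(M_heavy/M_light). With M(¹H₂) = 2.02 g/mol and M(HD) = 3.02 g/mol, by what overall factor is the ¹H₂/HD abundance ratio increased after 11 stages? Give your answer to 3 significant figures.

9.13

After 11 stages the ratio has grown by (√(3.02/2.02))^11 = (3.02/2.02)^(11/2).
= 1.49505^(11/2) = 9.13.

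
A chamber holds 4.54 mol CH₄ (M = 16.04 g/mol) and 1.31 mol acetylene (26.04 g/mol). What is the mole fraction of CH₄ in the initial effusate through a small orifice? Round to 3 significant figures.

0.815

Each component's effusion rate ∝ (its partial pressure)·(1/√M) ∝ n_i/√M_i.
Mole fraction of CH₄ in the effusate = (n_CH₄/√M_CH₄) / (n_CH₄/√M_CH₄ + n_C₂H₂/√M_C₂H₂)
= (4.54/√16.04) / (4.54/√16.04 + 1.31/√26.04) = 1.134/(1.134 + 0.2567) = 0.815.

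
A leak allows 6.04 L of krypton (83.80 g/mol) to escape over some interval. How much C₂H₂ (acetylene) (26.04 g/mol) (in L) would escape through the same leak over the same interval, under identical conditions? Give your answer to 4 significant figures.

Graham's law gives rate_C₂H₂/rate_Kr = √(M_Kr/M_C₂H₂) = √(83.80/26.04) = √3.218 = 1.794.
So the volume for C₂H₂ is 6.04 × 1.794 = 10.84 L.

10.84 L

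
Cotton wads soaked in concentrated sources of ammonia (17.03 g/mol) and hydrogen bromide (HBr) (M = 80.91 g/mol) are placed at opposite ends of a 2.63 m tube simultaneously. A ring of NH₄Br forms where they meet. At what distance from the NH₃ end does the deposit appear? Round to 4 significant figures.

1.803 m

The fronts meet when d_NH₃ + d_HBr = L with d_NH₃/d_HBr = √(M_HBr/M_NH₃) (Graham's law). Here √(M_HBr/M_NH₃) = √(80.91/17.03) = 2.180.
With d_NH₃ + d_HBr = 2.63 m, d_HBr = 2.63/(1 + 2.180) = 0.8271 m.
d_NH₃ = 2.63 − 0.8271 = 1.803 m.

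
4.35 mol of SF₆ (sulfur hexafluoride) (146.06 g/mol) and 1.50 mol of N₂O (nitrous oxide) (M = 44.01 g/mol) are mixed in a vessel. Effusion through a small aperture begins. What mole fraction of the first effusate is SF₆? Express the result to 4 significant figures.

0.6142

The effusion rate of species i is ∝ p_i/√M_i ∝ n_i/√M_i.
x_SF₆(eff) = (n_SF₆/√M_SF₆) / (n_SF₆/√M_SF₆ + n_N₂O/√M_N₂O)
= (4.35/√146.06) / (4.35/√146.06 + 1.50/√44.01) = 0.3599/(0.3599 + 0.2261) = 0.6142.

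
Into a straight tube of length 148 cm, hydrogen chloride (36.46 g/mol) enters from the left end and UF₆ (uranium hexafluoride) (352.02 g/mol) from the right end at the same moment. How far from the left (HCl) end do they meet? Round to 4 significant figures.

112.0 cm

Distances travelled in equal time are proportional to diffusion rates, so d_HCl/d_UF₆ = √(M_UF₆/M_HCl) = √(352.02/36.46) = 3.107.
With d_HCl + d_UF₆ = 148 cm, d_UF₆ = 148/(1 + 3.107) = 36.03 cm.
d_HCl = 148 − 36.03 = 112.0 cm.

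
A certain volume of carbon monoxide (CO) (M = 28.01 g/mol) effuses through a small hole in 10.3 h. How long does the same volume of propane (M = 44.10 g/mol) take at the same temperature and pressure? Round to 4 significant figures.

12.92 h

Graham's law gives t_C₃H₈/t_CO = √(M_C₃H₈/M_CO) = √(44.10/28.01) = √1.574 = 1.255.
So the time for C₃H₈ is 10.3 × 1.255 = 12.92 h.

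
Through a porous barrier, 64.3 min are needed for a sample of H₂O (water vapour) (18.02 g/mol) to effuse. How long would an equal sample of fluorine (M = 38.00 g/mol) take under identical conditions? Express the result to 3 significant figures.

Using Graham's law: t_F₂/t_H₂O = √(M_F₂/M_H₂O) = √(38.00/18.02) = √2.109 = 1.452.
So the time for F₂ is 64.3 × 1.452 = 93.4 min.

93.4 min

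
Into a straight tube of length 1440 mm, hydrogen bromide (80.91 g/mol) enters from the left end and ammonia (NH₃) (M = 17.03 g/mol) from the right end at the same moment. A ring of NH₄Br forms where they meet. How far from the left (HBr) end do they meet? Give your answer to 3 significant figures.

453 mm

In equal time, each gas travels a distance ∝ its rate ∝ 1/√M, so d_HBr/d_NH₃ = √(M_NH₃/M_HBr) = √(17.03/80.91) = 0.4588.
With d_HBr + d_NH₃ = 1440 mm, d_NH₃ = 1440/(1 + 0.4588) = 987.1 mm.
d_HBr = 1440 − 987.1 = 453 mm.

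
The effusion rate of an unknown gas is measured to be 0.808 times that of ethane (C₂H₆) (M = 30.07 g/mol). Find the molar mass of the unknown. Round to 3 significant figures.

46.1 g/mol

Using Graham's law: rate_X/rate_C₂H₆ = √(M_C₂H₆/M_X).
0.808 = √(30.07/M_X)
M_X = 30.07 / 0.808² = 30.07 / 0.6529 = 46.1 g/mol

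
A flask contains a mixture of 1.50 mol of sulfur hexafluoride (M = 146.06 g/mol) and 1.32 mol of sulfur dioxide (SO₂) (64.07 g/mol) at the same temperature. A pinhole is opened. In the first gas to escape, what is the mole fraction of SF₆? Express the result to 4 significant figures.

0.4294

Each component's effusion rate ∝ (its partial pressure)·(1/√M) ∝ n_i/√M_i.
So x_SF₆ in the escaping gas = (n_SF₆/√M_SF₆) / Σ(n_i/√M_i)
= (1.50/√146.06) / (1.50/√146.06 + 1.32/√64.07) = 0.1241/(0.1241 + 0.1649) = 0.4294.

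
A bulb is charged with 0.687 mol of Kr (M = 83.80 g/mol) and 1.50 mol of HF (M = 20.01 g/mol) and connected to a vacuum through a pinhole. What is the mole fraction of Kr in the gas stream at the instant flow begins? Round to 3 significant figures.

Rate_i ∝ x_i/√M_i (Graham's law weighted by mole fraction), so the effusate composition follows n_i/√M_i.
x_Kr(eff) = (n_Kr/√M_Kr) / (n_Kr/√M_Kr + n_HF/√M_HF)
= (0.687/√83.80) / (0.687/√83.80 + 1.50/√20.01) = 0.07505/(0.07505 + 0.3353) = 0.183.

0.183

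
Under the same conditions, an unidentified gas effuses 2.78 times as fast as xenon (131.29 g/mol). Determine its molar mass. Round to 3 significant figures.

17.0 g/mol

From Graham's law, rate_X/rate_Xe = √(M_Xe/M_X).
2.78 = √(131.29/M_X)
M_X = 131.29 / 2.78² = 131.29 / 7.728 = 17.0 g/mol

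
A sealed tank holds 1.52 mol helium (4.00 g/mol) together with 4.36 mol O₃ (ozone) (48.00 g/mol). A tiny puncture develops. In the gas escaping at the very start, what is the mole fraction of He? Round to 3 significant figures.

0.547

Rate_i ∝ x_i/√M_i (Graham's law weighted by mole fraction), so the effusate composition follows n_i/√M_i.
x_He(eff) = (n_He/√M_He) / (n_He/√M_He + n_O₃/√M_O₃)
= (1.52/√4.00) / (1.52/√4.00 + 4.36/√48.00) = 0.7600/(0.7600 + 0.6293) = 0.547.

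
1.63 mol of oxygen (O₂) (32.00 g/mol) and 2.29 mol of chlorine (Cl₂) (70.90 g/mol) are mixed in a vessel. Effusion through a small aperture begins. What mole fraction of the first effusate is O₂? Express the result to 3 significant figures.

0.514

Each component's effusion rate ∝ (its partial pressure)·(1/√M) ∝ n_i/√M_i.
Mole fraction of O₂ in the effusate = (n_O₂/√M_O₂) / (n_O₂/√M_O₂ + n_Cl₂/√M_Cl₂)
= (1.63/√32.00) / (1.63/√32.00 + 2.29/√70.90) = 0.2881/(0.2881 + 0.2720) = 0.514.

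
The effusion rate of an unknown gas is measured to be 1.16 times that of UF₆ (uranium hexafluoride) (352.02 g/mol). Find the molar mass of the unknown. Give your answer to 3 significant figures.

Using Graham's law: rate_X/rate_UF₆ = √(M_UF₆/M_X).
1.16 = √(352.02/M_X)
M_X = 352.02 / 1.16² = 352.02 / 1.346 = 262 g/mol

262 g/mol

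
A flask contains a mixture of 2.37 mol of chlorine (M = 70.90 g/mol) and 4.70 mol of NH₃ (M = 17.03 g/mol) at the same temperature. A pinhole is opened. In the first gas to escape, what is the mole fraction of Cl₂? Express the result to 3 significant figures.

Effusion rate of each component ∝ n_i/√M_i (partial pressure × 1/√M).
x_Cl₂(eff) = (n_Cl₂/√M_Cl₂) / (n_Cl₂/√M_Cl₂ + n_NH₃/√M_NH₃)
= (2.37/√70.90) / (2.37/√70.90 + 4.70/√17.03) = 0.2815/(0.2815 + 1.139) = 0.198.

0.198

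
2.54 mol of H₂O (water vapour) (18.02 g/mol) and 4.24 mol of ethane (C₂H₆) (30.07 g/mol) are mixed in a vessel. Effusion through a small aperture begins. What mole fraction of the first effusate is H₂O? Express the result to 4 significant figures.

Effusion rate of each component ∝ n_i/√M_i (partial pressure × 1/√M).
Mole fraction of H₂O in the effusate = (n_H₂O/√M_H₂O) / (n_H₂O/√M_H₂O + n_C₂H₆/√M_C₂H₆)
= (2.54/√18.02) / (2.54/√18.02 + 4.24/√30.07) = 0.5984/(0.5984 + 0.7732) = 0.4363.

0.4363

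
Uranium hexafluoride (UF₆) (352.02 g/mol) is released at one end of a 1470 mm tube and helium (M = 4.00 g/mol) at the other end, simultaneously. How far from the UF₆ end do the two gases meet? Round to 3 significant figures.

Graham's law gives d_UF₆/d_He = rate_UF₆/rate_He = √(M_He/M_UF₆) = √(4.00/352.02) = 0.1066.
With d_UF₆ + d_He = 1470 mm, d_He = 1470/(1 + 0.1066) = 1328 mm.
d_UF₆ = 1470 − 1328 = 142 mm.

142 mm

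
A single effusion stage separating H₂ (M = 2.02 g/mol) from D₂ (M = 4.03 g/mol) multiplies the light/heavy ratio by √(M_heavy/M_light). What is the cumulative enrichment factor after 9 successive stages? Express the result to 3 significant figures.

Each stage multiplies the ratio by α = √(4.03/2.02), so after 9 stages the overall factor is α^9 = (4.03/2.02)^(9/2).
= 1.99505^(9/2) = 22.4.

22.4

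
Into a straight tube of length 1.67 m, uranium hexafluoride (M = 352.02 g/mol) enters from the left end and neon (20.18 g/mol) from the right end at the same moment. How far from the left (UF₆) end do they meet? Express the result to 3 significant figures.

0.323 m

In equal time, each gas travels a distance ∝ its rate ∝ 1/√M, so d_UF₆/d_Ne = √(M_Ne/M_UF₆) = √(20.18/352.02) = 0.2394.
With d_UF₆ + d_Ne = 1.67 m, d_Ne = 1.67/(1 + 0.2394) = 1.347 m.
d_UF₆ = 1.67 − 1.347 = 0.323 m.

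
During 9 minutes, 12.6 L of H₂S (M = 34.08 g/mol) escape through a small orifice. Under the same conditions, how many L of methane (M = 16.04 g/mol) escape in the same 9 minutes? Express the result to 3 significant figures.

Graham's law gives rate_CH₄/rate_H₂S = √(M_H₂S/M_CH₄) = √(34.08/16.04) = √2.125 = 1.458.
So the volume for CH₄ is 12.6 × 1.458 = 18.4 L.

18.4 L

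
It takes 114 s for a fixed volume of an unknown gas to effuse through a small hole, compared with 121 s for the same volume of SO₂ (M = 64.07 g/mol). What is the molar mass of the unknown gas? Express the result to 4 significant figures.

56.87 g/mol

From Graham's law, t_X/t_SO₂ = √(M_X/M_SO₂).
114/121 = 0.9421 = √(M_X/64.07)
M_X = 64.07 × 0.9421² = 64.07 × 0.8876 = 56.87 g/mol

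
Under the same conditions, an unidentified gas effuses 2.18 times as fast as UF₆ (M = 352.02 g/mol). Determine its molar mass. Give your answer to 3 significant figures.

By Graham's law, rate_X/rate_UF₆ = √(M_UF₆/M_X).
2.18 = √(352.02/M_X)
M_X = 352.02 / 2.18² = 352.02 / 4.752 = 74.1 g/mol

74.1 g/mol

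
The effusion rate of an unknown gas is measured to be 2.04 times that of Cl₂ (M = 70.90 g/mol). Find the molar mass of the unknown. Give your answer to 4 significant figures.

17.04 g/mol

Graham's law gives rate_X/rate_Cl₂ = √(M_Cl₂/M_X).
2.04 = √(70.90/M_X)
M_X = 70.90 / 2.04² = 70.90 / 4.162 = 17.04 g/mol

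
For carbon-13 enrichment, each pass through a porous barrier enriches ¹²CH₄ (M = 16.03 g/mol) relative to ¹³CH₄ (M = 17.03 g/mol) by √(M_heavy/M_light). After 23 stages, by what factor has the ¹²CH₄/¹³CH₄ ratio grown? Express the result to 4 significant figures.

2.006

The single-stage factor is √(M_heavy/M_light), so 23 stages give [√(17.03/16.03)]^23 = (17.03/16.03)^(23/2).
= 1.06238^(23/2) = 2.006.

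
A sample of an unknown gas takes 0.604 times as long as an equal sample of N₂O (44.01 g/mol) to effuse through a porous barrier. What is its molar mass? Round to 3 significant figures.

From Graham's law, t_X/t_N₂O = √(M_X/M_N₂O).
0.604 = √(M_X/44.01)
M_X = 44.01 × 0.604² = 44.01 × 0.3648 = 16.1 g/mol

16.1 g/mol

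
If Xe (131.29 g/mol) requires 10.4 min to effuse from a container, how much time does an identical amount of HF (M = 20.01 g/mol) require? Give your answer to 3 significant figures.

Using Graham's law: t_HF/t_Xe = √(M_HF/M_Xe) = √(20.01/131.29) = √0.1524 = 0.3904.
So the time for HF is 10.4 × 0.3904 = 4.06 min.

4.06 min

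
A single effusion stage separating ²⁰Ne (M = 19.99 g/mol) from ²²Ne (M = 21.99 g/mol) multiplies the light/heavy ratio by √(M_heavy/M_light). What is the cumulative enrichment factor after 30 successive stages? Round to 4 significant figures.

The single-stage factor is √(M_heavy/M_light), so 30 stages give [√(21.99/19.99)]^30 = (21.99/19.99)^(30/2).
= 1.10005^15 = 4.180.

4.180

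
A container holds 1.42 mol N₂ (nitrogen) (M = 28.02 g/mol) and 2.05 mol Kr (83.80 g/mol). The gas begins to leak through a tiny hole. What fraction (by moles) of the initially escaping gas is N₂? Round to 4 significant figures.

0.5450

Each component's effusion rate ∝ (its partial pressure)·(1/√M) ∝ n_i/√M_i.
So x_N₂ in the escaping gas = (n_N₂/√M_N₂) / Σ(n_i/√M_i)
= (1.42/√28.02) / (1.42/√28.02 + 2.05/√83.80) = 0.2683/(0.2683 + 0.2239) = 0.5450.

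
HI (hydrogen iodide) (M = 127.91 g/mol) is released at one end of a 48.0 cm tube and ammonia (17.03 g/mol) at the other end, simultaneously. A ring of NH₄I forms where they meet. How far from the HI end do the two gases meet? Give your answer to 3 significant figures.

12.8 cm

The fronts meet when d_HI + d_NH₃ = L with d_HI/d_NH₃ = √(M_NH₃/M_HI) (Graham's law). Here √(M_NH₃/M_HI) = √(17.03/127.91) = 0.3649.
With d_HI + d_NH₃ = 48.0 cm, d_NH₃ = 48.0/(1 + 0.3649) = 35.17 cm.
d_HI = 48.0 − 35.17 = 12.8 cm.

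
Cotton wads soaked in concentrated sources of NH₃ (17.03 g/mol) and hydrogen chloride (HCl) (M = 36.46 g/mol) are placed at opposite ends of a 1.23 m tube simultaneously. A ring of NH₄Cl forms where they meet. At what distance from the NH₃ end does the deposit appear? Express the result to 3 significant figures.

0.731 m

The fronts meet when d_NH₃ + d_HCl = L with d_NH₃/d_HCl = √(M_HCl/M_NH₃) (Graham's law). Here √(M_HCl/M_NH₃) = √(36.46/17.03) = 1.463.
With d_NH₃ + d_HCl = 1.23 m, d_HCl = 1.23/(1 + 1.463) = 0.4994 m.
d_NH₃ = 1.23 − 0.4994 = 0.731 m.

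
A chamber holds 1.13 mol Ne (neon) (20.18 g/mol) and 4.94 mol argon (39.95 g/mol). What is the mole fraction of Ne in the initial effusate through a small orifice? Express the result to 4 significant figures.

Rate_i ∝ x_i/√M_i (Graham's law weighted by mole fraction), so the effusate composition follows n_i/√M_i.
x_Ne(eff) = (n_Ne/√M_Ne) / (n_Ne/√M_Ne + n_Ar/√M_Ar)
= (1.13/√20.18) / (1.13/√20.18 + 4.94/√39.95) = 0.2515/(0.2515 + 0.7816) = 0.2435.

0.2435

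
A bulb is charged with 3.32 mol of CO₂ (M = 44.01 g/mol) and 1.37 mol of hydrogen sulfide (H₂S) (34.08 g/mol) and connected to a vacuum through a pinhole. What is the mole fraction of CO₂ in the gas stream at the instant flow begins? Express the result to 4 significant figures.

The effusion rate of species i is ∝ p_i/√M_i ∝ n_i/√M_i.
Mole fraction of CO₂ in the effusate = (n_CO₂/√M_CO₂) / (n_CO₂/√M_CO₂ + n_H₂S/√M_H₂S)
= (3.32/√44.01) / (3.32/√44.01 + 1.37/√34.08) = 0.5005/(0.5005 + 0.2347) = 0.6808.

0.6808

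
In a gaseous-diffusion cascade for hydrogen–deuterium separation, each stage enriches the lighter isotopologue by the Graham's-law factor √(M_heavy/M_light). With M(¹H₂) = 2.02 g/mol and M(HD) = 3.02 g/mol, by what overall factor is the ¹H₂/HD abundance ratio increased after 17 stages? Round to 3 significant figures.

The single-stage factor is √(M_heavy/M_light), so 17 stages give [√(3.02/2.02)]^17 = (3.02/2.02)^(17/2).
= 1.49505^(17/2) = 30.5.

30.5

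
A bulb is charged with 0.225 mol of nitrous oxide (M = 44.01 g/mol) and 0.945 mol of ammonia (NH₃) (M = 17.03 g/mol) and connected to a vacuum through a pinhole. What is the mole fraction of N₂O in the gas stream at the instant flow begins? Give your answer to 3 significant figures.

Rate_i ∝ x_i/√M_i (Graham's law weighted by mole fraction), so the effusate composition follows n_i/√M_i.
So x_N₂O in the escaping gas = (n_N₂O/√M_N₂O) / Σ(n_i/√M_i)
= (0.225/√44.01) / (0.225/√44.01 + 0.945/√17.03) = 0.03392/(0.03392 + 0.2290) = 0.129.

0.129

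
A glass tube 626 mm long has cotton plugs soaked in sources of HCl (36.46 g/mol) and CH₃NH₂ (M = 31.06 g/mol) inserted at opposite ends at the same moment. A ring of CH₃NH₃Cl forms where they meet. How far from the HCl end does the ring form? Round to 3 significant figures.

300 mm

Distances travelled in equal time are proportional to diffusion rates, so d_HCl/d_CH₃NH₂ = √(M_CH₃NH₂/M_HCl) = √(31.06/36.46) = 0.9230.
With d_HCl + d_CH₃NH₂ = 626 mm, d_CH₃NH₂ = 626/(1 + 0.9230) = 325.5 mm.
d_HCl = 626 − 325.5 = 300 mm.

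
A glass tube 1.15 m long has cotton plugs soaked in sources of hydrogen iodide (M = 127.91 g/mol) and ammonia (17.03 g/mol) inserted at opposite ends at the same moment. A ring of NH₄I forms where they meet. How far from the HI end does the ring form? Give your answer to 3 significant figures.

0.307 m

Distances travelled in equal time are proportional to diffusion rates, so d_HI/d_NH₃ = √(M_NH₃/M_HI) = √(17.03/127.91) = 0.3649.
With d_HI + d_NH₃ = 1.15 m, d_NH₃ = 1.15/(1 + 0.3649) = 0.8426 m.
d_HI = 1.15 − 0.8426 = 0.307 m.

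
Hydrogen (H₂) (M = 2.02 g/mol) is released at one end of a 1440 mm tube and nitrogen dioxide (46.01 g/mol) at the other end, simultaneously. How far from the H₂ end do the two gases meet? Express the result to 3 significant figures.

Graham's law gives d_H₂/d_NO₂ = rate_H₂/rate_NO₂ = √(M_NO₂/M_H₂) = √(46.01/2.02) = 4.773.
With d_H₂ + d_NO₂ = 1440 mm, d_NO₂ = 1440/(1 + 4.773) = 249.5 mm.
d_H₂ = 1440 − 249.5 = 1190 mm.

1190 mm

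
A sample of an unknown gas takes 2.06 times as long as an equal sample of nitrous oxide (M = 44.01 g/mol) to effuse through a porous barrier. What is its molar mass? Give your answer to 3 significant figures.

187 g/mol

Graham's law gives t_X/t_N₂O = √(M_X/M_N₂O).
2.06 = √(M_X/44.01)
M_X = 44.01 × 2.06² = 44.01 × 4.244 = 187 g/mol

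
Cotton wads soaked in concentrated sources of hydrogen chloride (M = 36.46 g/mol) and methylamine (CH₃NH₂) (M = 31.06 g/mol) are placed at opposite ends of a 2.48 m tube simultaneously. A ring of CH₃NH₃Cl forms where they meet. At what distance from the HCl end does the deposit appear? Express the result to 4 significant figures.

The fronts meet when d_HCl + d_CH₃NH₂ = L with d_HCl/d_CH₃NH₂ = √(M_CH₃NH₂/M_HCl) (Graham's law). Here √(M_CH₃NH₂/M_HCl) = √(31.06/36.46) = 0.9230.
With d_HCl + d_CH₃NH₂ = 2.48 m, d_CH₃NH₂ = 2.48/(1 + 0.9230) = 1.290 m.
d_HCl = 2.48 − 1.290 = 1.190 m.

1.190 m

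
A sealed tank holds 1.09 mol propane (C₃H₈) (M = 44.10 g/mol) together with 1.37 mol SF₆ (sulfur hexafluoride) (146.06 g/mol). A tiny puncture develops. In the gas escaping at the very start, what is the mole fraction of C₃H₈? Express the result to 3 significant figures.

0.591

Rate_i ∝ x_i/√M_i (Graham's law weighted by mole fraction), so the effusate composition follows n_i/√M_i.
x_C₃H₈(eff) = (n_C₃H₈/√M_C₃H₈) / (n_C₃H₈/√M_C₃H₈ + n_SF₆/√M_SF₆)
= (1.09/√44.10) / (1.09/√44.10 + 1.37/√146.06) = 0.1641/(0.1641 + 0.1134) = 0.591.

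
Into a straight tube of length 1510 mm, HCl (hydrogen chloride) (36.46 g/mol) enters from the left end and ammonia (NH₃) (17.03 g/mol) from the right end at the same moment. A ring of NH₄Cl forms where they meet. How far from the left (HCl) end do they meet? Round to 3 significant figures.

613 mm

Distances travelled in equal time are proportional to diffusion rates, so d_HCl/d_NH₃ = √(M_NH₃/M_HCl) = √(17.03/36.46) = 0.6834.
With d_HCl + d_NH₃ = 1510 mm, d_NH₃ = 1510/(1 + 0.6834) = 897.0 mm.
d_HCl = 1510 − 897.0 = 613 mm.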